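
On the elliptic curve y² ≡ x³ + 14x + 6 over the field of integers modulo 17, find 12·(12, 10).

(8, 16)

Write P = (12, 10).
Double-and-add on 12 = (1100)₂. Start with P = (12, 10) for the leading 1-bit.
double: tangent at (12, 10): λ = (3·12² + 14)/(2·10) ≡ 4/3. 3⁻¹ ≡ 6 (mod 17), so λ ≡ 4·6 ≡ 7.
  x = λ² - 12 - 12 = 49 - 24 ≡ 8; y = λ·(12 - 8) - 10 ≡ 1. → (8, 1)
add P: (8, 1) + (12, 10). λ = (10 - 1)/(12 - 8) ≡ 9/4 mod 17. 4⁻¹ ≡ 13 (mod 17) since 4·13 = 52 ≡ 1, so λ ≡ 15.
  x = λ² - 8 - 12 = 225 - 20 ≡ 1; y = λ·(8 - 1) - 1 ≡ 2. → (1, 2)
double: tangent at (1, 2): λ = (3·1² + 14)/(2·2) ≡ 0/4. 4⁻¹ ≡ 13 (mod 17) since 4·13 = 52 ≡ 1, so λ ≡ 0·13 ≡ 0.
  x = λ² - 1 - 1 = 0 - 2 ≡ 15; y = λ·(1 - 15) - 2 ≡ 15. → (15, 15)
double: tangent at (15, 15): λ = (3·15² + 14)/(2·15) ≡ 9/13. 13⁻¹ ≡ 4 (mod 17), so λ ≡ 9·4 ≡ 2.
  x = λ² - 15 - 15 = 4 - 30 ≡ 8; y = λ·(15 - 8) - 15 ≡ 16. → (8, 16)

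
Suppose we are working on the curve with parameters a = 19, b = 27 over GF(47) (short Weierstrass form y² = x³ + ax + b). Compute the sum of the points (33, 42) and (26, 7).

(13, 11)

(33, 42) + (26, 7). λ = (7 - 42)/(26 - 33) ≡ 12/40 mod 47. 40⁻¹ ≡ 20 (mod 47) since 40·20 = 800 ≡ 1, so λ ≡ 5.
  x = λ² - 33 - 26 = 25 - 59 ≡ 13; y = λ·(33 - 13) - 42 ≡ 11. → (13, 11)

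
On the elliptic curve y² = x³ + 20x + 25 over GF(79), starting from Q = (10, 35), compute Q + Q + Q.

(40, 19)

Repeated addition: build up to 3Q.
2Q: tangent at (10, 35): λ = (3·10² + 20)/(2·35) ≡ 4/70. 70⁻¹ ≡ 35 (mod 79), so λ ≡ 4·35 ≡ 61.
  x = λ² - 10 - 10 = 3721 - 20 ≡ 67; y = λ·(10 - 67) - 35 ≡ 43. → (67, 43)
3Q: (67, 43) + (10, 35). λ = (35 - 43)/(10 - 67) ≡ 71/22 mod 79. 22⁻¹ ≡ 18 (mod 79), so λ ≡ 14.
  x = λ² - 67 - 10 = 196 - 77 ≡ 40; y = λ·(67 - 40) - 43 ≡ 19. → (40, 19)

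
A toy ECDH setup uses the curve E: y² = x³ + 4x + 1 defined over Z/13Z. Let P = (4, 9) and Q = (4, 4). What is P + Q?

O

The two points share x = 4 and their y-coordinates satisfy 9 + 4 ≡ 0 (mod 13), so they are inverses. Their sum is ∞.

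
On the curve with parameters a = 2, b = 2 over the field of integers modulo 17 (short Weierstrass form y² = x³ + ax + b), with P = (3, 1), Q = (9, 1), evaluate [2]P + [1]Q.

(10, 6)

First 2P:
Repeated addition: build up to 2P.
2P: tangent at (3, 1): λ = (3·3² + 2)/(2·1) ≡ 12/2. 2⁻¹ ≡ 9 (mod 17), so λ ≡ 12·9 ≡ 6.
  x = λ² - 3 - 3 = 36 - 6 ≡ 13; y = λ·(3 - 13) - 1 ≡ 7. → (13, 7)
2P = (13, 7).
Finally 2P + Q:
(13, 7) + (9, 1). λ = (1 - 7)/(9 - 13) ≡ 11/13 mod 17. 13⁻¹ ≡ 4 (mod 17), so λ ≡ 10.
  x = λ² - 13 - 9 = 100 - 22 ≡ 10; y = λ·(13 - 10) - 7 ≡ 6. → (10, 6)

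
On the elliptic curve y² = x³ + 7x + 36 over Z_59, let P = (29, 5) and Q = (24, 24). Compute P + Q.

(29, 5) + (24, 24). λ = (24 - 5)/(24 - 29) ≡ 19/54 mod 59. 54⁻¹ ≡ 47 (mod 59) since 54·47 = 2538 ≡ 1, so λ ≡ 8.
  x = λ² - 29 - 24 = 64 - 53 ≡ 11; y = λ·(29 - 11) - 5 ≡ 21. → (11, 21)

(11, 21)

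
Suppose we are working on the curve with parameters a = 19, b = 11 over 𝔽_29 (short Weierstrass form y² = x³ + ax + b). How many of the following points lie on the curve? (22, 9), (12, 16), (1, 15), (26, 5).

(22, 9): 9² ≡ 23, rhs ≡ 28 → off.
(12, 16): 16² ≡ 24, rhs ≡ 24 → on.
(1, 15): 15² ≡ 22, rhs ≡ 2 → off.
(26, 5): 5² ≡ 25, rhs ≡ 14 → off.

1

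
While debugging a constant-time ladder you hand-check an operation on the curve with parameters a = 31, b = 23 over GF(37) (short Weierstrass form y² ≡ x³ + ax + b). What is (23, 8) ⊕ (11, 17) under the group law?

(23, 8) + (11, 17). λ = (17 - 8)/(11 - 23) ≡ 9/25 mod 37. 25⁻¹ ≡ 3 (mod 37) since 25·3 = 75 ≡ 1, so λ ≡ 27.
  x = λ² - 23 - 11 = 729 - 34 ≡ 29; y = λ·(23 - 29) - 8 ≡ 15. → (29, 15)

(29, 15)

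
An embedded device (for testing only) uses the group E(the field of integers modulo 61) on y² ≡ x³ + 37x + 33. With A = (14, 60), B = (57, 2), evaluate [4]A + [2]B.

First 4A:
Double-and-add on 4 = (100)₂. Start with A = (14, 60) for the leading 1-bit.
double: tangent at (14, 60): λ = (3·14² + 37)/(2·60) ≡ 15/59. 59⁻¹ ≡ 30 (mod 61), so λ ≡ 15·30 ≡ 23.
  x = λ² - 14 - 14 = 529 - 28 ≡ 13; y = λ·(14 - 13) - 60 ≡ 24. → (13, 24)
double: tangent at (13, 24): λ = (3·13² + 37)/(2·24) ≡ 56/48. 48⁻¹ ≡ 14 (mod 61), so λ ≡ 56·14 ≡ 52.
  x = λ² - 13 - 13 = 2704 - 26 ≡ 55; y = λ·(13 - 55) - 24 ≡ 49. → (55, 49)
4A = (55, 49).
Next 2B:
Repeated addition: build up to 2B.
2B: tangent at (57, 2): λ = (3·57² + 37)/(2·2) ≡ 24/4. 4⁻¹ ≡ 46 (mod 61) since 4·46 = 184 ≡ 1, so λ ≡ 24·46 ≡ 6.
  x = λ² - 57 - 57 = 36 - 114 ≡ 44; y = λ·(57 - 44) - 2 ≡ 15. → (44, 15)
2B = (44, 15).
Finally 4A + 2B:
(55, 49) + (44, 15). λ = (15 - 49)/(44 - 55) ≡ 27/50 mod 61. 50⁻¹ ≡ 11 (mod 61), so λ ≡ 53.
  x = λ² - 55 - 44 = 2809 - 99 ≡ 26; y = λ·(55 - 26) - 49 ≡ 24. → (26, 24)

(26, 24)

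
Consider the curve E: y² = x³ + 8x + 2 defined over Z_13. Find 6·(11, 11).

Write P = (11, 11).
Double-and-add on 6 = (110)₂. Start with P = (11, 11) for the leading 1-bit.
double: tangent at (11, 11): λ = (3·11² + 8)/(2·11) ≡ 7/9. 9⁻¹ ≡ 3 (mod 13), so λ ≡ 7·3 ≡ 8.
  x = λ² - 11 - 11 = 64 - 22 ≡ 3; y = λ·(11 - 3) - 11 ≡ 1. → (3, 1)
add P: (3, 1) + (11, 11). λ = (11 - 1)/(11 - 3) ≡ 10/8 mod 13. 8⁻¹ ≡ 5 (mod 13), so λ ≡ 11.
  x = λ² - 3 - 11 = 121 - 14 ≡ 3; y = λ·(3 - 3) - 1 ≡ 12. → (3, 12)
double: tangent at (3, 12): λ = (3·3² + 8)/(2·12) ≡ 9/11. 11⁻¹ ≡ 6 (mod 13), so λ ≡ 9·6 ≡ 2.
  x = λ² - 3 - 3 = 4 - 6 ≡ 11; y = λ·(3 - 11) - 12 ≡ 11. → (11, 11)

(11, 11)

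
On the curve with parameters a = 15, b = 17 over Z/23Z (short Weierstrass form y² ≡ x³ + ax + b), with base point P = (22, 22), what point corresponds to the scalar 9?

(4, 16)

Double-and-add on 9 = (1001)₂. Start with P = (22, 22) for the leading 1-bit.
double: tangent at (22, 22): λ = (3·22² + 15)/(2·22) ≡ 18/21. 21⁻¹ ≡ 11 (mod 23) since 21·11 = 231 ≡ 1, so λ ≡ 18·11 ≡ 14.
  x = λ² - 22 - 22 = 196 - 44 ≡ 14; y = λ·(22 - 14) - 22 ≡ 21. → (14, 21)
double: tangent at (14, 21): λ = (3·14² + 15)/(2·21) ≡ 5/19. 19⁻¹ ≡ 17 (mod 23), so λ ≡ 5·17 ≡ 16.
  x = λ² - 14 - 14 = 256 - 28 ≡ 21; y = λ·(14 - 21) - 21 ≡ 5. → (21, 5)
double: tangent at (21, 5): λ = (3·21² + 15)/(2·5) ≡ 4/10. 10⁻¹ ≡ 7 (mod 23) since 10·7 = 70 ≡ 1, so λ ≡ 4·7 ≡ 5.
  x = λ² - 21 - 21 = 25 - 42 ≡ 6; y = λ·(21 - 6) - 5 ≡ 1. → (6, 1)
add P: (6, 1) + (22, 22). λ = (22 - 1)/(22 - 6) ≡ 21/16 mod 23. 16⁻¹ ≡ 13 (mod 23), so λ ≡ 20.
  x = λ² - 6 - 22 = 400 - 28 ≡ 4; y = λ·(6 - 4) - 1 ≡ 16. → (4, 16)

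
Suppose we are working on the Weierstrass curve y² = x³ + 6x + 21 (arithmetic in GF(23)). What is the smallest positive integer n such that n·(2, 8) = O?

2P: tangent at (2, 8): λ = (3·2² + 6)/(2·8) ≡ 18/16. 16⁻¹ ≡ 13 (mod 23) since 16·13 = 208 ≡ 1, so λ ≡ 18·13 ≡ 4.
  x = λ² - 2 - 2 = 16 - 4 ≡ 12; y = λ·(2 - 12) - 8 ≡ 21. → (12, 21)
3P: (12, 21) + (2, 8). λ = (8 - 21)/(2 - 12) ≡ 10/13 mod 23. 13⁻¹ ≡ 16 (mod 23), so λ ≡ 22.
  x = λ² - 12 - 2 = 484 - 14 ≡ 10; y = λ·(12 - 10) - 21 ≡ 0. → (10, 0)
4P: (10, 0) + (2, 8). λ = (8 - 0)/(2 - 10) ≡ 8/15 mod 23. 15⁻¹ ≡ 20 (mod 23), so λ ≡ 22.
  x = λ² - 10 - 2 = 484 - 12 ≡ 12; y = λ·(10 - 12) - 0 ≡ 2. → (12, 2)
5P: (12, 2) + (2, 8). λ = (8 - 2)/(2 - 12) ≡ 6/13 mod 23. 13⁻¹ ≡ 16 (mod 23), so λ ≡ 4.
  x = λ² - 12 - 2 = 16 - 14 ≡ 2; y = λ·(12 - 2) - 2 ≡ 15. → (2, 15)
6P: (2, 15) + (2, 8): same x and y₁ ≡ -y₂, so the sum is O.
6P = O, so the order is 6.

6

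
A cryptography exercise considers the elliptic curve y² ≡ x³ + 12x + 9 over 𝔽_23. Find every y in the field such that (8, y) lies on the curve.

none

x³ + 12x + 9 = 617 ≡ 19 (mod 23).
19 is a non-residue mod 23; no y exists.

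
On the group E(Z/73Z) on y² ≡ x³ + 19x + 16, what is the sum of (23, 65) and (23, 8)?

O

The two points share x = 23 and their y-coordinates satisfy 65 + 8 ≡ 0 (mod 73), so they are inverses. Their sum is 𝒪.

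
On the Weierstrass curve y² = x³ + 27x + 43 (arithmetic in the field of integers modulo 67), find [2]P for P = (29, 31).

(15, 65)

tangent at (29, 31): λ = (3·29² + 27)/(2·31) ≡ 4/62. 62⁻¹ ≡ 40 (mod 67) since 62·40 = 2480 ≡ 1, so λ ≡ 4·40 ≡ 26.
  x = λ² - 29 - 29 = 676 - 58 ≡ 15; y = λ·(29 - 15) - 31 ≡ 65. → (15, 65)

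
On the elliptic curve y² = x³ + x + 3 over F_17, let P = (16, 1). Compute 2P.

(6, 2)

tangent at (16, 1): λ = (3·16² + 1)/(2·1) ≡ 4/2. 2⁻¹ ≡ 9 (mod 17) since 2·9 = 18 ≡ 1, so λ ≡ 4·9 ≡ 2.
  x = λ² - 16 - 16 = 4 - 32 ≡ 6; y = λ·(16 - 6) - 1 ≡ 2. → (6, 2)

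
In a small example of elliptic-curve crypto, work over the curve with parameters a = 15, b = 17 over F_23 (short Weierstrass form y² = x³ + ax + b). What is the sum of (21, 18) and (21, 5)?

The two points share x = 21 and their y-coordinates satisfy 18 + 5 ≡ 0 (mod 23), so they are inverses. Their sum is the point at infinity.

O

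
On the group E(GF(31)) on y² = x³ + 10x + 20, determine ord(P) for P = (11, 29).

2P: tangent at (11, 29): λ = (3·11² + 10)/(2·29) ≡ 1/27. 27⁻¹ ≡ 23 (mod 31) since 27·23 = 621 ≡ 1, so λ ≡ 1·23 ≡ 23.
  x = λ² - 11 - 11 = 529 - 22 ≡ 11; y = λ·(11 - 11) - 29 ≡ 2. → (11, 2)
3P: (11, 2) + (11, 29): same x and y₁ ≡ -y₂, so the sum is O.
3P = O, so the order is 3.

3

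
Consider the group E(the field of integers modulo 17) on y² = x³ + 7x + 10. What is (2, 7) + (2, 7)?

(4, 0)

tangent at (2, 7): λ = (3·2² + 7)/(2·7) ≡ 2/14. 14⁻¹ ≡ 11 (mod 17), so λ ≡ 2·11 ≡ 5.
  x = λ² - 2 - 2 = 25 - 4 ≡ 4; y = λ·(2 - 4) - 7 ≡ 0. → (4, 0)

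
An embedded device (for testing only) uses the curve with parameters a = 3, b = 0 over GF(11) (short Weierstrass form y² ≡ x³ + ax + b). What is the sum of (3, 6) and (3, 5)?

The two points share x = 3 and their y-coordinates satisfy 6 + 5 ≡ 0 (mod 11), so they are inverses. Their sum is O.

O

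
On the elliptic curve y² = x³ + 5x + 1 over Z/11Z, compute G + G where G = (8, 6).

(7, 4)

tangent at (8, 6): λ = (3·8² + 5)/(2·6) ≡ 10/1. 1⁻¹ ≡ 1 (mod 11), so λ ≡ 10·1 ≡ 10.
  x = λ² - 8 - 8 = 100 - 16 ≡ 7; y = λ·(8 - 7) - 6 ≡ 4. → (7, 4)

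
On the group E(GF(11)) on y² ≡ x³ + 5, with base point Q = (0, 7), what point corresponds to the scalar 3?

Repeated addition: build up to 3Q.
2Q: tangent at (0, 7): λ = (3·0² + 0)/(2·7) ≡ 0/3. 3⁻¹ ≡ 4 (mod 11) since 3·4 = 12 ≡ 1, so λ ≡ 0·4 ≡ 0.
  x = λ² - 0 - 0 = 0 - 0 ≡ 0; y = λ·(0 - 0) - 7 ≡ 4. → (0, 4)
3Q: (0, 4) + (0, 7): same x and y₁ ≡ -y₂, so the sum is 𝒪.

O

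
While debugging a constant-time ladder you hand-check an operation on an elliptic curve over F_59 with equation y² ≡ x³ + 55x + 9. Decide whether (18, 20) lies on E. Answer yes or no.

y² = 20² ≡ 46; x³ + 55x + 9 = 6831 ≡ 46 (mod 59). 46 = 46.

yes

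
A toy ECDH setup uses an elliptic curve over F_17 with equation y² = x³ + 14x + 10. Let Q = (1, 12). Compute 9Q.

(11, 4)

Double-and-add on 9 = (1001)₂. Start with Q = (1, 12) for the leading 1-bit.
double: tangent at (1, 12): λ = (3·1² + 14)/(2·12) ≡ 0/7. 7⁻¹ ≡ 5 (mod 17), so λ ≡ 0·5 ≡ 0.
  x = λ² - 1 - 1 = 0 - 2 ≡ 15; y = λ·(1 - 15) - 12 ≡ 5. → (15, 5)
double: tangent at (15, 5): λ = (3·15² + 14)/(2·5) ≡ 9/10. 10⁻¹ ≡ 12 (mod 17), so λ ≡ 9·12 ≡ 6.
  x = λ² - 15 - 15 = 36 - 30 ≡ 6; y = λ·(15 - 6) - 5 ≡ 15. → (6, 15)
double: tangent at (6, 15): λ = (3·6² + 14)/(2·15) ≡ 3/13. 13⁻¹ ≡ 4 (mod 17), so λ ≡ 3·4 ≡ 12.
  x = λ² - 6 - 6 = 144 - 12 ≡ 13; y = λ·(6 - 13) - 15 ≡ 3. → (13, 3)
add Q: (13, 3) + (1, 12). λ = (12 - 3)/(1 - 13) ≡ 9/5 mod 17. 5⁻¹ ≡ 7 (mod 17), so λ ≡ 12.
  x = λ² - 13 - 1 = 144 - 14 ≡ 11; y = λ·(13 - 11) - 3 ≡ 4. → (11, 4)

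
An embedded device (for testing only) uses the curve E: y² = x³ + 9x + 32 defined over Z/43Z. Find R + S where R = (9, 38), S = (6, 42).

(9, 38) + (6, 42). λ = (42 - 38)/(6 - 9) ≡ 4/40 mod 43. 40⁻¹ ≡ 14 (mod 43), so λ ≡ 13.
  x = λ² - 9 - 6 = 169 - 15 ≡ 25; y = λ·(9 - 25) - 38 ≡ 12. → (25, 12)

(25, 12)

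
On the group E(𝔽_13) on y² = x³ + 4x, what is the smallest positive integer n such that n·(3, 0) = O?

2

2P: (3, 0) + (3, 0): same x and y₁ ≡ -y₂, so the sum is O.
2P = O, so the order is 2.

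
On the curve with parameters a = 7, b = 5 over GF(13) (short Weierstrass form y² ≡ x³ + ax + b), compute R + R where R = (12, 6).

(11, 10)

tangent at (12, 6): λ = (3·12² + 7)/(2·6) ≡ 10/12. 12⁻¹ ≡ 12 (mod 13) since 12·12 = 144 ≡ 1, so λ ≡ 10·12 ≡ 3.
  x = λ² - 12 - 12 = 9 - 24 ≡ 11; y = λ·(12 - 11) - 6 ≡ 10. → (11, 10)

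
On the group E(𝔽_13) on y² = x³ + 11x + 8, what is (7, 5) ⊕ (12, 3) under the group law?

(3, 9)

(7, 5) + (12, 3). λ = (3 - 5)/(12 - 7) ≡ 11/5 mod 13. 5⁻¹ ≡ 8 (mod 13), so λ ≡ 10.
  x = λ² - 7 - 12 = 100 - 19 ≡ 3; y = λ·(7 - 3) - 5 ≡ 9. → (3, 9)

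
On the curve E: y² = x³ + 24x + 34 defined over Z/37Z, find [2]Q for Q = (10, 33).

(20, 2)

tangent at (10, 33): λ = (3·10² + 24)/(2·33) ≡ 28/29. 29⁻¹ ≡ 23 (mod 37), so λ ≡ 28·23 ≡ 15.
  x = λ² - 10 - 10 = 225 - 20 ≡ 20; y = λ·(10 - 20) - 33 ≡ 2. → (20, 2)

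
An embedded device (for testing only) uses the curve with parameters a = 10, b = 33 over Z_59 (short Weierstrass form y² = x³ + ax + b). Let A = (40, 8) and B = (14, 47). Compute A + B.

(40, 8) + (14, 47). λ = (47 - 8)/(14 - 40) ≡ 39/33 mod 59. 33⁻¹ ≡ 34 (mod 59), so λ ≡ 28.
  x = λ² - 40 - 14 = 784 - 54 ≡ 22; y = λ·(40 - 22) - 8 ≡ 24. → (22, 24)

(22, 24)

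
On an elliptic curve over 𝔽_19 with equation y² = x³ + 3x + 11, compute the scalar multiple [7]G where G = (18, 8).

(0, 7)

Double-and-add on 7 = (111)₂. Start with G = (18, 8) for the leading 1-bit.
double: tangent at (18, 8): λ = (3·18² + 3)/(2·8) ≡ 6/16. 16⁻¹ ≡ 6 (mod 19), so λ ≡ 6·6 ≡ 17.
  x = λ² - 18 - 18 = 289 - 36 ≡ 6; y = λ·(18 - 6) - 8 ≡ 6. → (6, 6)
add G: (6, 6) + (18, 8). λ = (8 - 6)/(18 - 6) ≡ 2/12 mod 19. 12⁻¹ ≡ 8 (mod 19) since 12·8 = 96 ≡ 1, so λ ≡ 16.
  x = λ² - 6 - 18 = 256 - 24 ≡ 4; y = λ·(6 - 4) - 6 ≡ 7. → (4, 7)
double: tangent at (4, 7): λ = (3·4² + 3)/(2·7) ≡ 13/14. 14⁻¹ ≡ 15 (mod 19), so λ ≡ 13·15 ≡ 5.
  x = λ² - 4 - 4 = 25 - 8 ≡ 17; y = λ·(4 - 17) - 7 ≡ 4. → (17, 4)
add G: (17, 4) + (18, 8). λ = (8 - 4)/(18 - 17) ≡ 4/1 mod 19. 1⁻¹ ≡ 1 (mod 19), so λ ≡ 4.
  x = λ² - 17 - 18 = 16 - 35 ≡ 0; y = λ·(17 - 0) - 4 ≡ 7. → (0, 7)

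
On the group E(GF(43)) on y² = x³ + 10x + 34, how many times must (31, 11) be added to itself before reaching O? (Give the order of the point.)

2P: tangent at (31, 11): λ = (3·31² + 10)/(2·11) ≡ 12/22. 22⁻¹ ≡ 2 (mod 43) since 22·2 = 44 ≡ 1, so λ ≡ 12·2 ≡ 24.
  x = λ² - 31 - 31 = 576 - 62 ≡ 41; y = λ·(31 - 41) - 11 ≡ 7. → (41, 7)
3P: (41, 7) + (31, 11). λ = (11 - 7)/(31 - 41) ≡ 4/33 mod 43. 33⁻¹ ≡ 30 (mod 43), so λ ≡ 34.
  x = λ² - 41 - 31 = 1156 - 72 ≡ 9; y = λ·(41 - 9) - 7 ≡ 6. → (9, 6)
4P: (9, 6) + (31, 11). λ = (11 - 6)/(31 - 9) ≡ 5/22 mod 43. 22⁻¹ ≡ 2 (mod 43) since 22·2 = 44 ≡ 1, so λ ≡ 10.
  x = λ² - 9 - 31 = 100 - 40 ≡ 17; y = λ·(9 - 17) - 6 ≡ 0. → (17, 0)
5P: (17, 0) + (31, 11). λ = (11 - 0)/(31 - 17) ≡ 11/14 mod 43. 14⁻¹ ≡ 40 (mod 43), so λ ≡ 10.
  x = λ² - 17 - 31 = 100 - 48 ≡ 9; y = λ·(17 - 9) - 0 ≡ 37. → (9, 37)
6P: (9, 37) + (31, 11). λ = (11 - 37)/(31 - 9) ≡ 17/22 mod 43. 22⁻¹ ≡ 2 (mod 43), so λ ≡ 34.
  x = λ² - 9 - 31 = 1156 - 40 ≡ 41; y = λ·(9 - 41) - 37 ≡ 36. → (41, 36)
7P: (41, 36) + (31, 11). λ = (11 - 36)/(31 - 41) ≡ 18/33 mod 43. 33⁻¹ ≡ 30 (mod 43), so λ ≡ 24.
  x = λ² - 41 - 31 = 576 - 72 ≡ 31; y = λ·(41 - 31) - 36 ≡ 32. → (31, 32)
8P: (31, 32) + (31, 11): same x and y₁ ≡ -y₂, so the sum is O.
8P = O, so the order is 8.

8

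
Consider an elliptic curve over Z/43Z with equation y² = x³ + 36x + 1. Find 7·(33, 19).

(0, 1)

Write P = (33, 19).
Double-and-add on 7 = (111)₂. Start with P = (33, 19) for the leading 1-bit.
double: tangent at (33, 19): λ = (3·33² + 36)/(2·19) ≡ 35/38. 38⁻¹ ≡ 17 (mod 43), so λ ≡ 35·17 ≡ 36.
  x = λ² - 33 - 33 = 1296 - 66 ≡ 26; y = λ·(33 - 26) - 19 ≡ 18. → (26, 18)
add P: (26, 18) + (33, 19). λ = (19 - 18)/(33 - 26) ≡ 1/7 mod 43. 7⁻¹ ≡ 37 (mod 43), so λ ≡ 37.
  x = λ² - 26 - 33 = 1369 - 59 ≡ 20; y = λ·(26 - 20) - 18 ≡ 32. → (20, 32)
double: tangent at (20, 32): λ = (3·20² + 36)/(2·32) ≡ 32/21. 21⁻¹ ≡ 41 (mod 43), so λ ≡ 32·41 ≡ 22.
  x = λ² - 20 - 20 = 484 - 40 ≡ 14; y = λ·(20 - 14) - 32 ≡ 14. → (14, 14)
add P: (14, 14) + (33, 19). λ = (19 - 14)/(33 - 14) ≡ 5/19 mod 43. 19⁻¹ ≡ 34 (mod 43), so λ ≡ 41.
  x = λ² - 14 - 33 = 1681 - 47 ≡ 0; y = λ·(14 - 0) - 14 ≡ 1. → (0, 1)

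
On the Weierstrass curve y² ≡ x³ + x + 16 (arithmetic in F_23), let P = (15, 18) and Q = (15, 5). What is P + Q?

The two points share x = 15 and their y-coordinates satisfy 18 + 5 ≡ 0 (mod 23), so they are inverses. Their sum is 𝒪.

O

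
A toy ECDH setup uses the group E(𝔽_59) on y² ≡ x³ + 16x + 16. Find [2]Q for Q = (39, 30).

(38, 6)

tangent at (39, 30): λ = (3·39² + 16)/(2·30) ≡ 36/1. 1⁻¹ ≡ 1 (mod 59), so λ ≡ 36·1 ≡ 36.
  x = λ² - 39 - 39 = 1296 - 78 ≡ 38; y = λ·(39 - 38) - 30 ≡ 6. → (38, 6)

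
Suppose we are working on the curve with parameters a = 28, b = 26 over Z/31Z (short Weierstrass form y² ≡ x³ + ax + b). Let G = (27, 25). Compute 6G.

Double-and-add on 6 = (110)₂. Start with G = (27, 25) for the leading 1-bit.
double: tangent at (27, 25): λ = (3·27² + 28)/(2·25) ≡ 14/19. 19⁻¹ ≡ 18 (mod 31), so λ ≡ 14·18 ≡ 4.
  x = λ² - 27 - 27 = 16 - 54 ≡ 24; y = λ·(27 - 24) - 25 ≡ 18. → (24, 18)
add G: (24, 18) + (27, 25). λ = (25 - 18)/(27 - 24) ≡ 7/3 mod 31. 3⁻¹ ≡ 21 (mod 31) since 3·21 = 63 ≡ 1, so λ ≡ 23.
  x = λ² - 24 - 27 = 529 - 51 ≡ 13; y = λ·(24 - 13) - 18 ≡ 18. → (13, 18)
double: tangent at (13, 18): λ = (3·13² + 28)/(2·18) ≡ 8/5. 5⁻¹ ≡ 25 (mod 31), so λ ≡ 8·25 ≡ 14.
  x = λ² - 13 - 13 = 196 - 26 ≡ 15; y = λ·(13 - 15) - 18 ≡ 16. → (15, 16)

(15, 16)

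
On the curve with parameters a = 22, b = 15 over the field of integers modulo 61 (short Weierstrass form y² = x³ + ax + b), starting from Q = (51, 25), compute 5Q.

Repeated addition: build up to 5Q.
2Q: tangent at (51, 25): λ = (3·51² + 22)/(2·25) ≡ 17/50. 50⁻¹ ≡ 11 (mod 61) since 50·11 = 550 ≡ 1, so λ ≡ 17·11 ≡ 4.
  x = λ² - 51 - 51 = 16 - 102 ≡ 36; y = λ·(51 - 36) - 25 ≡ 35. → (36, 35)
3Q: (36, 35) + (51, 25). λ = (25 - 35)/(51 - 36) ≡ 51/15 mod 61. 15⁻¹ ≡ 57 (mod 61), so λ ≡ 40.
  x = λ² - 36 - 51 = 1600 - 87 ≡ 49; y = λ·(36 - 49) - 35 ≡ 55. → (49, 55)
4Q: (49, 55) + (51, 25). λ = (25 - 55)/(51 - 49) ≡ 31/2 mod 61. 2⁻¹ ≡ 31 (mod 61), so λ ≡ 46.
  x = λ² - 49 - 51 = 2116 - 100 ≡ 3; y = λ·(49 - 3) - 55 ≡ 48. → (3, 48)
5Q: (3, 48) + (51, 25). λ = (25 - 48)/(51 - 3) ≡ 38/48 mod 61. 48⁻¹ ≡ 14 (mod 61) since 48·14 = 672 ≡ 1, so λ ≡ 44.
  x = λ² - 3 - 51 = 1936 - 54 ≡ 52; y = λ·(3 - 52) - 48 ≡ 53. → (52, 53)

(52, 53)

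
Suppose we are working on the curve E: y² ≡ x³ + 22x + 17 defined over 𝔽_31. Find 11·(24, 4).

(2, 21)

Write G = (24, 4).
Double-and-add on 11 = (1011)₂. Start with G = (24, 4) for the leading 1-bit.
double: tangent at (24, 4): λ = (3·24² + 22)/(2·4) ≡ 14/8. 8⁻¹ ≡ 4 (mod 31) since 8·4 = 32 ≡ 1, so λ ≡ 14·4 ≡ 25.
  x = λ² - 24 - 24 = 625 - 48 ≡ 19; y = λ·(24 - 19) - 4 ≡ 28. → (19, 28)
double: tangent at (19, 28): λ = (3·19² + 22)/(2·28) ≡ 20/25. 25⁻¹ ≡ 5 (mod 31), so λ ≡ 20·5 ≡ 7.
  x = λ² - 19 - 19 = 49 - 38 ≡ 11; y = λ·(19 - 11) - 28 ≡ 28. → (11, 28)
add G: (11, 28) + (24, 4). λ = (4 - 28)/(24 - 11) ≡ 7/13 mod 31. 13⁻¹ ≡ 12 (mod 31), so λ ≡ 22.
  x = λ² - 11 - 24 = 484 - 35 ≡ 15; y = λ·(11 - 15) - 28 ≡ 8. → (15, 8)
double: tangent at (15, 8): λ = (3·15² + 22)/(2·8) ≡ 15/16. 16⁻¹ ≡ 2 (mod 31) since 16·2 = 32 ≡ 1, so λ ≡ 15·2 ≡ 30.
  x = λ² - 15 - 15 = 900 - 30 ≡ 2; y = λ·(15 - 2) - 8 ≡ 10. → (2, 10)
add G: (2, 10) + (24, 4). λ = (4 - 10)/(24 - 2) ≡ 25/22 mod 31. 22⁻¹ ≡ 24 (mod 31), so λ ≡ 11.
  x = λ² - 2 - 24 = 121 - 26 ≡ 2; y = λ·(2 - 2) - 10 ≡ 21. → (2, 21)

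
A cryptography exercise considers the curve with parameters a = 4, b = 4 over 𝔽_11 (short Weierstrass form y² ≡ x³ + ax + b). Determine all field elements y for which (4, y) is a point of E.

x³ + 4x + 4 = 84 ≡ 7 (mod 11).
7 is a non-residue mod 11; no y exists.

none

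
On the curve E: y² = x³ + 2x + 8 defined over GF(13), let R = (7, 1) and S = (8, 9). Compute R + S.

(7, 1) + (8, 9). λ = (9 - 1)/(8 - 7) ≡ 8/1 mod 13. 1⁻¹ ≡ 1 (mod 13), so λ ≡ 8.
  x = λ² - 7 - 8 = 64 - 15 ≡ 10; y = λ·(7 - 10) - 1 ≡ 1. → (10, 1)

(10, 1)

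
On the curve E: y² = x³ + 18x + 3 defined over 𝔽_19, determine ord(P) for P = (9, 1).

8

2P: tangent at (9, 1): λ = (3·9² + 18)/(2·1) ≡ 14/2. 2⁻¹ ≡ 10 (mod 19), so λ ≡ 14·10 ≡ 7.
  x = λ² - 9 - 9 = 49 - 18 ≡ 12; y = λ·(9 - 12) - 1 ≡ 16. → (12, 16)
3P: (12, 16) + (9, 1). λ = (1 - 16)/(9 - 12) ≡ 4/16 mod 19. 16⁻¹ ≡ 6 (mod 19) since 16·6 = 96 ≡ 1, so λ ≡ 5.
  x = λ² - 12 - 9 = 25 - 21 ≡ 4; y = λ·(12 - 4) - 16 ≡ 5. → (4, 5)
4P: (4, 5) + (9, 1). λ = (1 - 5)/(9 - 4) ≡ 15/5 mod 19. 5⁻¹ ≡ 4 (mod 19) since 5·4 = 20 ≡ 1, so λ ≡ 3.
  x = λ² - 4 - 9 = 9 - 13 ≡ 15; y = λ·(4 - 15) - 5 ≡ 0. → (15, 0)
5P: (15, 0) + (9, 1). λ = (1 - 0)/(9 - 15) ≡ 1/13 mod 19. 13⁻¹ ≡ 3 (mod 19), so λ ≡ 3.
  x = λ² - 15 - 9 = 9 - 24 ≡ 4; y = λ·(15 - 4) - 0 ≡ 14. → (4, 14)
6P: (4, 14) + (9, 1). λ = (1 - 14)/(9 - 4) ≡ 6/5 mod 19. 5⁻¹ ≡ 4 (mod 19), so λ ≡ 5.
  x = λ² - 4 - 9 = 25 - 13 ≡ 12; y = λ·(4 - 12) - 14 ≡ 3. → (12, 3)
7P: (12, 3) + (9, 1). λ = (1 - 3)/(9 - 12) ≡ 17/16 mod 19. 16⁻¹ ≡ 6 (mod 19), so λ ≡ 7.
  x = λ² - 12 - 9 = 49 - 21 ≡ 9; y = λ·(12 - 9) - 3 ≡ 18. → (9, 18)
8P: (9, 18) + (9, 1): same x and y₁ ≡ -y₂, so the sum is ∞.
8P = ∞, so the order is 8.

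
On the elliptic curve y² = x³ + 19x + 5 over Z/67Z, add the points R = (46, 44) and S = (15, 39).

(10, 18)

(46, 44) + (15, 39). λ = (39 - 44)/(15 - 46) ≡ 62/36 mod 67. 36⁻¹ ≡ 54 (mod 67), so λ ≡ 65.
  x = λ² - 46 - 15 = 4225 - 61 ≡ 10; y = λ·(46 - 10) - 44 ≡ 18. → (10, 18)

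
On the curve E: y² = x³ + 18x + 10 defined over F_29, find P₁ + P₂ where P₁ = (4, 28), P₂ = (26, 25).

(27, 16)

(4, 28) + (26, 25). λ = (25 - 28)/(26 - 4) ≡ 26/22 mod 29. 22⁻¹ ≡ 4 (mod 29), so λ ≡ 17.
  x = λ² - 4 - 26 = 289 - 30 ≡ 27; y = λ·(4 - 27) - 28 ≡ 16. → (27, 16)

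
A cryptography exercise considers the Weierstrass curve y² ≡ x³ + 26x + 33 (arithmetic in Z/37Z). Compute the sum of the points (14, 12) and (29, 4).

(14, 12) + (29, 4). λ = (4 - 12)/(29 - 14) ≡ 29/15 mod 37. 15⁻¹ ≡ 5 (mod 37), so λ ≡ 34.
  x = λ² - 14 - 29 = 1156 - 43 ≡ 3; y = λ·(14 - 3) - 12 ≡ 29. → (3, 29)

(3, 29)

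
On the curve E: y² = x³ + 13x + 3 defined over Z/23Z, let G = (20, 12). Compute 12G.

(19, 18)

Repeated addition: build up to 12G.
2G: tangent at (20, 12): λ = (3·20² + 13)/(2·12) ≡ 17/1. 1⁻¹ ≡ 1 (mod 23), so λ ≡ 17·1 ≡ 17.
  x = λ² - 20 - 20 = 289 - 40 ≡ 19; y = λ·(20 - 19) - 12 ≡ 5. → (19, 5)
3G: (19, 5) + (20, 12). λ = (12 - 5)/(20 - 19) ≡ 7/1 mod 23. 1⁻¹ ≡ 1 (mod 23), so λ ≡ 7.
  x = λ² - 19 - 20 = 49 - 39 ≡ 10; y = λ·(19 - 10) - 5 ≡ 12. → (10, 12)
4G: (10, 12) + (20, 12). λ = (12 - 12)/(20 - 10) ≡ 0/10 mod 23. 10⁻¹ ≡ 7 (mod 23), so λ ≡ 0.
  x = λ² - 10 - 20 = 0 - 30 ≡ 16; y = λ·(10 - 16) - 12 ≡ 11. → (16, 11)
5G: (16, 11) + (20, 12). λ = (12 - 11)/(20 - 16) ≡ 1/4 mod 23. 4⁻¹ ≡ 6 (mod 23) since 4·6 = 24 ≡ 1, so λ ≡ 6.
  x = λ² - 16 - 20 = 36 - 36 ≡ 0; y = λ·(16 - 0) - 11 ≡ 16. → (0, 16)
6G: (0, 16) + (20, 12). λ = (12 - 16)/(20 - 0) ≡ 19/20 mod 23. 20⁻¹ ≡ 15 (mod 23), so λ ≡ 9.
  x = λ² - 0 - 20 = 81 - 20 ≡ 15; y = λ·(0 - 15) - 16 ≡ 10. → (15, 10)
7G: (15, 10) + (20, 12). λ = (12 - 10)/(20 - 15) ≡ 2/5 mod 23. 5⁻¹ ≡ 14 (mod 23), so λ ≡ 5.
  x = λ² - 15 - 20 = 25 - 35 ≡ 13; y = λ·(15 - 13) - 10 ≡ 0. → (13, 0)
8G: (13, 0) + (20, 12). λ = (12 - 0)/(20 - 13) ≡ 12/7 mod 23. 7⁻¹ ≡ 10 (mod 23), so λ ≡ 5.
  x = λ² - 13 - 20 = 25 - 33 ≡ 15; y = λ·(13 - 15) - 0 ≡ 13. → (15, 13)
9G: (15, 13) + (20, 12). λ = (12 - 13)/(20 - 15) ≡ 22/5 mod 23. 5⁻¹ ≡ 14 (mod 23) since 5·14 = 70 ≡ 1, so λ ≡ 9.
  x = λ² - 15 - 20 = 81 - 35 ≡ 0; y = λ·(15 - 0) - 13 ≡ 7. → (0, 7)
10G: (0, 7) + (20, 12). λ = (12 - 7)/(20 - 0) ≡ 5/20 mod 23. 20⁻¹ ≡ 15 (mod 23) since 20·15 = 300 ≡ 1, so λ ≡ 6.
  x = λ² - 0 - 20 = 36 - 20 ≡ 16; y = λ·(0 - 16) - 7 ≡ 12. → (16, 12)
11G: (16, 12) + (20, 12). λ = (12 - 12)/(20 - 16) ≡ 0/4 mod 23. 4⁻¹ ≡ 6 (mod 23) since 4·6 = 24 ≡ 1, so λ ≡ 0.
  x = λ² - 16 - 20 = 0 - 36 ≡ 10; y = λ·(16 - 10) - 12 ≡ 11. → (10, 11)
12G: (10, 11) + (20, 12). λ = (12 - 11)/(20 - 10) ≡ 1/10 mod 23. 10⁻¹ ≡ 7 (mod 23) since 10·7 = 70 ≡ 1, so λ ≡ 7.
  x = λ² - 10 - 20 = 49 - 30 ≡ 19; y = λ·(10 - 19) - 11 ≡ 18. → (19, 18)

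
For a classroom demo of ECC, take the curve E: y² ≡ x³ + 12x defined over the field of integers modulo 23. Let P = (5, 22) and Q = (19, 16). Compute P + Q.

(2, 3)

(5, 22) + (19, 16). λ = (16 - 22)/(19 - 5) ≡ 17/14 mod 23. 14⁻¹ ≡ 5 (mod 23), so λ ≡ 16.
  x = λ² - 5 - 19 = 256 - 24 ≡ 2; y = λ·(5 - 2) - 22 ≡ 3. → (2, 3)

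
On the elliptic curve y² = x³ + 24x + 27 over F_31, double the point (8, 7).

tangent at (8, 7): λ = (3·8² + 24)/(2·7) ≡ 30/14. 14⁻¹ ≡ 20 (mod 31), so λ ≡ 30·20 ≡ 11.
  x = λ² - 8 - 8 = 121 - 16 ≡ 12; y = λ·(8 - 12) - 7 ≡ 11. → (12, 11)

(12, 11)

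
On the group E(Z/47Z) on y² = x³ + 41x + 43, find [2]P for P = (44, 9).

(40, 27)

tangent at (44, 9): λ = (3·44² + 41)/(2·9) ≡ 21/18. 18⁻¹ ≡ 34 (mod 47), so λ ≡ 21·34 ≡ 9.
  x = λ² - 44 - 44 = 81 - 88 ≡ 40; y = λ·(44 - 40) - 9 ≡ 27. → (40, 27)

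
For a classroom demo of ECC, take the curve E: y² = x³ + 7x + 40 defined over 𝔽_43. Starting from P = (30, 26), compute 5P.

Repeated addition: build up to 5P.
2P: tangent at (30, 26): λ = (3·30² + 7)/(2·26) ≡ 41/9. 9⁻¹ ≡ 24 (mod 43) since 9·24 = 216 ≡ 1, so λ ≡ 41·24 ≡ 38.
  x = λ² - 30 - 30 = 1444 - 60 ≡ 8; y = λ·(30 - 8) - 26 ≡ 36. → (8, 36)
3P: (8, 36) + (30, 26). λ = (26 - 36)/(30 - 8) ≡ 33/22 mod 43. 22⁻¹ ≡ 2 (mod 43) since 22·2 = 44 ≡ 1, so λ ≡ 23.
  x = λ² - 8 - 30 = 529 - 38 ≡ 18; y = λ·(8 - 18) - 36 ≡ 35. → (18, 35)
4P: (18, 35) + (30, 26). λ = (26 - 35)/(30 - 18) ≡ 34/12 mod 43. 12⁻¹ ≡ 18 (mod 43) since 12·18 = 216 ≡ 1, so λ ≡ 10.
  x = λ² - 18 - 30 = 100 - 48 ≡ 9; y = λ·(18 - 9) - 35 ≡ 12. → (9, 12)
5P: (9, 12) + (30, 26). λ = (26 - 12)/(30 - 9) ≡ 14/21 mod 43. 21⁻¹ ≡ 41 (mod 43), so λ ≡ 15.
  x = λ² - 9 - 30 = 225 - 39 ≡ 14; y = λ·(9 - 14) - 12 ≡ 42. → (14, 42)

(14, 42)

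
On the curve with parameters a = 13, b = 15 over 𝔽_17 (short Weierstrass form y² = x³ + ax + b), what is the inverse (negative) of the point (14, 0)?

(14, 0)

-(14, 0) = (14, -0 mod 17) = (14, 0).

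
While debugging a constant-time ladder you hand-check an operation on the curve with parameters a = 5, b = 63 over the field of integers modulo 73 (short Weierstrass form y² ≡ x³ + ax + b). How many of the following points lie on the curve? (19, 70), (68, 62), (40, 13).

(19, 70): 70² ≡ 9, rhs ≡ 9 → on.
(68, 62): 62² ≡ 48, rhs ≡ 59 → off.
(40, 13): 13² ≡ 23, rhs ≡ 23 → on.

2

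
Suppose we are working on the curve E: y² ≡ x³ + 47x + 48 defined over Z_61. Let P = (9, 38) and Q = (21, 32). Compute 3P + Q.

First 3P:
Repeated addition: build up to 3P.
2P: tangent at (9, 38): λ = (3·9² + 47)/(2·38) ≡ 46/15. 15⁻¹ ≡ 57 (mod 61) since 15·57 = 855 ≡ 1, so λ ≡ 46·57 ≡ 60.
  x = λ² - 9 - 9 = 3600 - 18 ≡ 44; y = λ·(9 - 44) - 38 ≡ 58. → (44, 58)
3P: (44, 58) + (9, 38). λ = (38 - 58)/(9 - 44) ≡ 41/26 mod 61. 26⁻¹ ≡ 54 (mod 61) since 26·54 = 1404 ≡ 1, so λ ≡ 18.
  x = λ² - 44 - 9 = 324 - 53 ≡ 27; y = λ·(44 - 27) - 58 ≡ 4. → (27, 4)
3P = (27, 4).
Finally 3P + Q:
(27, 4) + (21, 32). λ = (32 - 4)/(21 - 27) ≡ 28/55 mod 61. 55⁻¹ ≡ 10 (mod 61) since 55·10 = 550 ≡ 1, so λ ≡ 36.
  x = λ² - 27 - 21 = 1296 - 48 ≡ 28; y = λ·(27 - 28) - 4 ≡ 21. → (28, 21)

(28, 21)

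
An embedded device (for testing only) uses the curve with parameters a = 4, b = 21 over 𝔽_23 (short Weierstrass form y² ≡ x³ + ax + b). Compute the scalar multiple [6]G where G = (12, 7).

Repeated addition: build up to 6G.
2G: tangent at (12, 7): λ = (3·12² + 4)/(2·7) ≡ 22/14. 14⁻¹ ≡ 5 (mod 23) since 14·5 = 70 ≡ 1, so λ ≡ 22·5 ≡ 18.
  x = λ² - 12 - 12 = 324 - 24 ≡ 1; y = λ·(12 - 1) - 7 ≡ 7. → (1, 7)
3G: (1, 7) + (12, 7). λ = (7 - 7)/(12 - 1) ≡ 0/11 mod 23. 11⁻¹ ≡ 21 (mod 23), so λ ≡ 0.
  x = λ² - 1 - 12 = 0 - 13 ≡ 10; y = λ·(1 - 10) - 7 ≡ 16. → (10, 16)
4G: (10, 16) + (12, 7). λ = (7 - 16)/(12 - 10) ≡ 14/2 mod 23. 2⁻¹ ≡ 12 (mod 23), so λ ≡ 7.
  x = λ² - 10 - 12 = 49 - 22 ≡ 4; y = λ·(10 - 4) - 16 ≡ 3. → (4, 3)
5G: (4, 3) + (12, 7). λ = (7 - 3)/(12 - 4) ≡ 4/8 mod 23. 8⁻¹ ≡ 3 (mod 23), so λ ≡ 12.
  x = λ² - 4 - 12 = 144 - 16 ≡ 13; y = λ·(4 - 13) - 3 ≡ 4. → (13, 4)
6G: (13, 4) + (12, 7). λ = (7 - 4)/(12 - 13) ≡ 3/22 mod 23. 22⁻¹ ≡ 22 (mod 23), so λ ≡ 20.
  x = λ² - 13 - 12 = 400 - 25 ≡ 7; y = λ·(13 - 7) - 4 ≡ 1. → (7, 1)

(7, 1)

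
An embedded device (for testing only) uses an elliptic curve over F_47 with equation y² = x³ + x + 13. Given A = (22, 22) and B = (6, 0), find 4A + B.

(4, 9)

First 4A:
Repeated addition: build up to 4A.
2A: tangent at (22, 22): λ = (3·22² + 1)/(2·22) ≡ 43/44. 44⁻¹ ≡ 31 (mod 47), so λ ≡ 43·31 ≡ 17.
  x = λ² - 22 - 22 = 289 - 44 ≡ 10; y = λ·(22 - 10) - 22 ≡ 41. → (10, 41)
3A: (10, 41) + (22, 22). λ = (22 - 41)/(22 - 10) ≡ 28/12 mod 47. 12⁻¹ ≡ 4 (mod 47), so λ ≡ 18.
  x = λ² - 10 - 22 = 324 - 32 ≡ 10; y = λ·(10 - 10) - 41 ≡ 6. → (10, 6)
4A: (10, 6) + (22, 22). λ = (22 - 6)/(22 - 10) ≡ 16/12 mod 47. 12⁻¹ ≡ 4 (mod 47) since 12·4 = 48 ≡ 1, so λ ≡ 17.
  x = λ² - 10 - 22 = 289 - 32 ≡ 22; y = λ·(10 - 22) - 6 ≡ 25. → (22, 25)
4A = (22, 25).
Finally 4A + B:
(22, 25) + (6, 0). λ = (0 - 25)/(6 - 22) ≡ 22/31 mod 47. 31⁻¹ ≡ 44 (mod 47), so λ ≡ 28.
  x = λ² - 22 - 6 = 784 - 28 ≡ 4; y = λ·(22 - 4) - 25 ≡ 9. → (4, 9)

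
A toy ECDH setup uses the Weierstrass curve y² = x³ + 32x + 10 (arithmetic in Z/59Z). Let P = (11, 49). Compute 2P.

tangent at (11, 49): λ = (3·11² + 32)/(2·49) ≡ 41/39. 39⁻¹ ≡ 56 (mod 59), so λ ≡ 41·56 ≡ 54.
  x = λ² - 11 - 11 = 2916 - 22 ≡ 3; y = λ·(11 - 3) - 49 ≡ 29. → (3, 29)

(3, 29)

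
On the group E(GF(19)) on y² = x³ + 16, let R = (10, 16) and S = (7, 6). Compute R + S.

(10, 16) + (7, 6). λ = (6 - 16)/(7 - 10) ≡ 9/16 mod 19. 16⁻¹ ≡ 6 (mod 19), so λ ≡ 16.
  x = λ² - 10 - 7 = 256 - 17 ≡ 11; y = λ·(10 - 11) - 16 ≡ 6. → (11, 6)

(11, 6)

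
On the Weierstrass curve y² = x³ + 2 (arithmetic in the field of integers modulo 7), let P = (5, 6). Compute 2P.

(5, 1)

tangent at (5, 6): λ = (3·5² + 0)/(2·6) ≡ 5/5. 5⁻¹ ≡ 3 (mod 7) since 5·3 = 15 ≡ 1, so λ ≡ 5·3 ≡ 1.
  x = λ² - 5 - 5 = 1 - 10 ≡ 5; y = λ·(5 - 5) - 6 ≡ 1. → (5, 1)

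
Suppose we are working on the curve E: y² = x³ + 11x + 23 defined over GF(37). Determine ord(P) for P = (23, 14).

2P: tangent at (23, 14): λ = (3·23² + 11)/(2·14) ≡ 7/28. 28⁻¹ ≡ 4 (mod 37) since 28·4 = 112 ≡ 1, so λ ≡ 7·4 ≡ 28.
  x = λ² - 23 - 23 = 784 - 46 ≡ 35; y = λ·(23 - 35) - 14 ≡ 20. → (35, 20)
3P: (35, 20) + (23, 14). λ = (14 - 20)/(23 - 35) ≡ 31/25 mod 37. 25⁻¹ ≡ 3 (mod 37) since 25·3 = 75 ≡ 1, so λ ≡ 19.
  x = λ² - 35 - 23 = 361 - 58 ≡ 7; y = λ·(35 - 7) - 20 ≡ 31. → (7, 31)
4P: (7, 31) + (23, 14). λ = (14 - 31)/(23 - 7) ≡ 20/16 mod 37. 16⁻¹ ≡ 7 (mod 37), so λ ≡ 29.
  x = λ² - 7 - 23 = 841 - 30 ≡ 34; y = λ·(7 - 34) - 31 ≡ 0. → (34, 0)
5P: (34, 0) + (23, 14). λ = (14 - 0)/(23 - 34) ≡ 14/26 mod 37. 26⁻¹ ≡ 10 (mod 37), so λ ≡ 29.
  x = λ² - 34 - 23 = 841 - 57 ≡ 7; y = λ·(34 - 7) - 0 ≡ 6. → (7, 6)
6P: (7, 6) + (23, 14). λ = (14 - 6)/(23 - 7) ≡ 8/16 mod 37. 16⁻¹ ≡ 7 (mod 37) since 16·7 = 112 ≡ 1, so λ ≡ 19.
  x = λ² - 7 - 23 = 361 - 30 ≡ 35; y = λ·(7 - 35) - 6 ≡ 17. → (35, 17)
7P: (35, 17) + (23, 14). λ = (14 - 17)/(23 - 35) ≡ 34/25 mod 37. 25⁻¹ ≡ 3 (mod 37) since 25·3 = 75 ≡ 1, so λ ≡ 28.
  x = λ² - 35 - 23 = 784 - 58 ≡ 23; y = λ·(35 - 23) - 17 ≡ 23. → (23, 23)
8P: (23, 23) + (23, 14): same x and y₁ ≡ -y₂, so the sum is O.
8P = O, so the order is 8.

8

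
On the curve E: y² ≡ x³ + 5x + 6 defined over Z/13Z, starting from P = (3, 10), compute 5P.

(11, 12)

Double-and-add on 5 = (101)₂. Start with P = (3, 10) for the leading 1-bit.
double: tangent at (3, 10): λ = (3·3² + 5)/(2·10) ≡ 6/7. 7⁻¹ ≡ 2 (mod 13) since 7·2 = 14 ≡ 1, so λ ≡ 6·2 ≡ 12.
  x = λ² - 3 - 3 = 144 - 6 ≡ 8; y = λ·(3 - 8) - 10 ≡ 8. → (8, 8)
double: tangent at (8, 8): λ = (3·8² + 5)/(2·8) ≡ 2/3. 3⁻¹ ≡ 9 (mod 13) since 3·9 = 27 ≡ 1, so λ ≡ 2·9 ≡ 5.
  x = λ² - 8 - 8 = 25 - 16 ≡ 9; y = λ·(8 - 9) - 8 ≡ 0. → (9, 0)
add P: (9, 0) + (3, 10). λ = (10 - 0)/(3 - 9) ≡ 10/7 mod 13. 7⁻¹ ≡ 2 (mod 13), so λ ≡ 7.
  x = λ² - 9 - 3 = 49 - 12 ≡ 11; y = λ·(9 - 11) - 0 ≡ 12. → (11, 12)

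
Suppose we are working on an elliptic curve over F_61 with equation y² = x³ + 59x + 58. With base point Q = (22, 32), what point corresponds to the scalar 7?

(15, 29)

Double-and-add on 7 = (111)₂. Start with Q = (22, 32) for the leading 1-bit.
double: tangent at (22, 32): λ = (3·22² + 59)/(2·32) ≡ 47/3. 3⁻¹ ≡ 41 (mod 61), so λ ≡ 47·41 ≡ 36.
  x = λ² - 22 - 22 = 1296 - 44 ≡ 32; y = λ·(22 - 32) - 32 ≡ 35. → (32, 35)
add Q: (32, 35) + (22, 32). λ = (32 - 35)/(22 - 32) ≡ 58/51 mod 61. 51⁻¹ ≡ 6 (mod 61), so λ ≡ 43.
  x = λ² - 32 - 22 = 1849 - 54 ≡ 26; y = λ·(32 - 26) - 35 ≡ 40. → (26, 40)
double: tangent at (26, 40): λ = (3·26² + 59)/(2·40) ≡ 13/19. 19⁻¹ ≡ 45 (mod 61) since 19·45 = 855 ≡ 1, so λ ≡ 13·45 ≡ 36.
  x = λ² - 26 - 26 = 1296 - 52 ≡ 24; y = λ·(26 - 24) - 40 ≡ 32. → (24, 32)
add Q: (24, 32) + (22, 32). λ = (32 - 32)/(22 - 24) ≡ 0/59 mod 61. 59⁻¹ ≡ 30 (mod 61) since 59·30 = 1770 ≡ 1, so λ ≡ 0.
  x = λ² - 24 - 22 = 0 - 46 ≡ 15; y = λ·(24 - 15) - 32 ≡ 29. → (15, 29)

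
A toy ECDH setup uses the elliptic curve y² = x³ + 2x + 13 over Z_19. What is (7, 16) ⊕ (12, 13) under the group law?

(7, 16) + (12, 13). λ = (13 - 16)/(12 - 7) ≡ 16/5 mod 19. 5⁻¹ ≡ 4 (mod 19), so λ ≡ 7.
  x = λ² - 7 - 12 = 49 - 19 ≡ 11; y = λ·(7 - 11) - 16 ≡ 13. → (11, 13)

(11, 13)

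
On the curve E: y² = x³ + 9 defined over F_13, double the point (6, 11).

tangent at (6, 11): λ = (3·6² + 0)/(2·11) ≡ 4/9. 9⁻¹ ≡ 3 (mod 13) since 9·3 = 27 ≡ 1, so λ ≡ 4·3 ≡ 12.
  x = λ² - 6 - 6 = 144 - 12 ≡ 2; y = λ·(6 - 2) - 11 ≡ 11. → (2, 11)

(2, 11)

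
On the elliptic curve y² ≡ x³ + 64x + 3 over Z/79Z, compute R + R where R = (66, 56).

(72, 70)

tangent at (66, 56): λ = (3·66² + 64)/(2·56) ≡ 18/33. 33⁻¹ ≡ 12 (mod 79), so λ ≡ 18·12 ≡ 58.
  x = λ² - 66 - 66 = 3364 - 132 ≡ 72; y = λ·(66 - 72) - 56 ≡ 70. → (72, 70)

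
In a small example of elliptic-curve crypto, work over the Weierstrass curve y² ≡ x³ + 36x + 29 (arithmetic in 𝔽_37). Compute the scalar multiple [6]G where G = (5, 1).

Double-and-add on 6 = (110)₂. Start with G = (5, 1) for the leading 1-bit.
double: tangent at (5, 1): λ = (3·5² + 36)/(2·1) ≡ 0/2. 2⁻¹ ≡ 19 (mod 37), so λ ≡ 0·19 ≡ 0.
  x = λ² - 5 - 5 = 0 - 10 ≡ 27; y = λ·(5 - 27) - 1 ≡ 36. → (27, 36)
add G: (27, 36) + (5, 1). λ = (1 - 36)/(5 - 27) ≡ 2/15 mod 37. 15⁻¹ ≡ 5 (mod 37), so λ ≡ 10.
  x = λ² - 27 - 5 = 100 - 32 ≡ 31; y = λ·(27 - 31) - 36 ≡ 35. → (31, 35)
double: tangent at (31, 35): λ = (3·31² + 36)/(2·35) ≡ 33/33. 33⁻¹ ≡ 9 (mod 37), so λ ≡ 33·9 ≡ 1.
  x = λ² - 31 - 31 = 1 - 62 ≡ 13; y = λ·(31 - 13) - 35 ≡ 20. → (13, 20)

(13, 20)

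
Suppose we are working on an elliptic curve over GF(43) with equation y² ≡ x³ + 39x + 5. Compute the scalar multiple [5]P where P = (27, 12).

Double-and-add on 5 = (101)₂. Start with P = (27, 12) for the leading 1-bit.
double: tangent at (27, 12): λ = (3·27² + 39)/(2·12) ≡ 33/24. 24⁻¹ ≡ 9 (mod 43), so λ ≡ 33·9 ≡ 39.
  x = λ² - 27 - 27 = 1521 - 54 ≡ 5; y = λ·(27 - 5) - 12 ≡ 29. → (5, 29)
double: tangent at (5, 29): λ = (3·5² + 39)/(2·29) ≡ 28/15. 15⁻¹ ≡ 23 (mod 43), so λ ≡ 28·23 ≡ 42.
  x = λ² - 5 - 5 = 1764 - 10 ≡ 34; y = λ·(5 - 34) - 29 ≡ 0. → (34, 0)
add P: (34, 0) + (27, 12). λ = (12 - 0)/(27 - 34) ≡ 12/36 mod 43. 36⁻¹ ≡ 6 (mod 43), so λ ≡ 29.
  x = λ² - 34 - 27 = 841 - 61 ≡ 6; y = λ·(34 - 6) - 0 ≡ 38. → (6, 38)

(6, 38)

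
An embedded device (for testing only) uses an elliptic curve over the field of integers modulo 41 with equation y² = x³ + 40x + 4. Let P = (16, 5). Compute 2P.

tangent at (16, 5): λ = (3·16² + 40)/(2·5) ≡ 29/10. 10⁻¹ ≡ 37 (mod 41) since 10·37 = 370 ≡ 1, so λ ≡ 29·37 ≡ 7.
  x = λ² - 16 - 16 = 49 - 32 ≡ 17; y = λ·(16 - 17) - 5 ≡ 29. → (17, 29)

(17, 29)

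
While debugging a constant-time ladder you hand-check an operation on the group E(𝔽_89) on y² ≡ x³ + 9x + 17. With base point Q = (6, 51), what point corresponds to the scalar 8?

(30, 63)

Double-and-add on 8 = (1000)₂. Start with Q = (6, 51) for the leading 1-bit.
double: tangent at (6, 51): λ = (3·6² + 9)/(2·51) ≡ 28/13. 13⁻¹ ≡ 48 (mod 89), so λ ≡ 28·48 ≡ 9.
  x = λ² - 6 - 6 = 81 - 12 ≡ 69; y = λ·(6 - 69) - 51 ≡ 5. → (69, 5)
double: tangent at (69, 5): λ = (3·69² + 9)/(2·5) ≡ 52/10. 10⁻¹ ≡ 9 (mod 89) since 10·9 = 90 ≡ 1, so λ ≡ 52·9 ≡ 23.
  x = λ² - 69 - 69 = 529 - 138 ≡ 35; y = λ·(69 - 35) - 5 ≡ 65. → (35, 65)
double: tangent at (35, 65): λ = (3·35² + 9)/(2·65) ≡ 35/41. 41⁻¹ ≡ 76 (mod 89) since 41·76 = 3116 ≡ 1, so λ ≡ 35·76 ≡ 79.
  x = λ² - 35 - 35 = 6241 - 70 ≡ 30; y = λ·(35 - 30) - 65 ≡ 63. → (30, 63)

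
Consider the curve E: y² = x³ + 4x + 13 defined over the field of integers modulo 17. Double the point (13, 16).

tangent at (13, 16): λ = (3·13² + 4)/(2·16) ≡ 1/15. 15⁻¹ ≡ 8 (mod 17) since 15·8 = 120 ≡ 1, so λ ≡ 1·8 ≡ 8.
  x = λ² - 13 - 13 = 64 - 26 ≡ 4; y = λ·(13 - 4) - 16 ≡ 5. → (4, 5)

(4, 5)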